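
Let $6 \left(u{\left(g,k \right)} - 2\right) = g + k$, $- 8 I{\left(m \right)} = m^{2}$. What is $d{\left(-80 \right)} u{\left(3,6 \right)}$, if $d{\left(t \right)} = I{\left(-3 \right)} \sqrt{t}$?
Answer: $- \frac{63 i \sqrt{5}}{4} \approx - 35.218 i$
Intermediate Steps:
$I{\left(m \right)} = - \frac{m^{2}}{8}$
$u{\left(g,k \right)} = 2 + \frac{g}{6} + \frac{k}{6}$ ($u{\left(g,k \right)} = 2 + \frac{g + k}{6} = 2 + \left(\frac{g}{6} + \frac{k}{6}\right) = 2 + \frac{g}{6} + \frac{k}{6}$)
$d{\left(t \right)} = - \frac{9 \sqrt{t}}{8}$ ($d{\left(t \right)} = - \frac{\left(-3\right)^{2}}{8} \sqrt{t} = \left(- \frac{1}{8}\right) 9 \sqrt{t} = - \frac{9 \sqrt{t}}{8}$)
$d{\left(-80 \right)} u{\left(3,6 \right)} = - \frac{9 \sqrt{-80}}{8} \left(2 + \frac{1}{6} \cdot 3 + \frac{1}{6} \cdot 6\right) = - \frac{9 \cdot 4 i \sqrt{5}}{8} \left(2 + \frac{1}{2} + 1\right) = - \frac{9 i \sqrt{5}}{2} \cdot \frac{7}{2} = - \frac{63 i \sqrt{5}}{4}$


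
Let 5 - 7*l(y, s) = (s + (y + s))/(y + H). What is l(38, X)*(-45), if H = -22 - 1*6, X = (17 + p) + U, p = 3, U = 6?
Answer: 180/7 ≈ 25.714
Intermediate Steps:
X = 26 (X = (17 + 3) + 6 = 20 + 6 = 26)
H = -28 (H = -22 - 6 = -28)
l(y, s) = 5/7 - (y + 2*s)/(7*(-28 + y)) (l(y, s) = 5/7 - (s + (y + s))/(7*(y - 28)) = 5/7 - (s + (s + y))/(7*(-28 + y)) = 5/7 - (y + 2*s)/(7*(-28 + y)))
l(38, X)*(-45) = (2*(-70 - 1*26 + 2*38)/(7*(-28 + 38)))*(-45) = ((2/7)*(-70 - 26 + 76)/10)*(-45) = ((2/7)*(⅒)*(-20))*(-45) = -4/7*(-45) = 180/7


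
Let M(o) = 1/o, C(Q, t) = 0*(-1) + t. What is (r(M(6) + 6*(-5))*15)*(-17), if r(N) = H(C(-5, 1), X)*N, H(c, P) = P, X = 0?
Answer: 0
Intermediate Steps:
C(Q, t) = t (C(Q, t) = 0 + t = t)
r(N) = 0 (r(N) = 0*N = 0)
(r(M(6) + 6*(-5))*15)*(-17) = (0*15)*(-17) = 0*(-17) = 0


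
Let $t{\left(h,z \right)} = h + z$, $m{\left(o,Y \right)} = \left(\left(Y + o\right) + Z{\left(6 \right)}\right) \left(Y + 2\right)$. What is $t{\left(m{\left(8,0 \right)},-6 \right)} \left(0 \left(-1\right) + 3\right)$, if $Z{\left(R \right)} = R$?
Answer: $66$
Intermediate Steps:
$m{\left(o,Y \right)} = \left(2 + Y\right) \left(6 + Y + o\right)$ ($m{\left(o,Y \right)} = \left(\left(Y + o\right) + 6\right) \left(Y + 2\right) = \left(6 + Y + o\right) \left(2 + Y\right) = \left(2 + Y\right) \left(6 + Y + o\right)$)
$t{\left(m{\left(8,0 \right)},-6 \right)} \left(0 \left(-1\right) + 3\right) = \left(\left(12 + 0^{2} + 2 \cdot 8 + 8 \cdot 0 + 0 \cdot 8\right) - 6\right) \left(0 \left(-1\right) + 3\right) = \left(\left(12 + 0 + 16 + 0 + 0\right) - 6\right) \left(0 + 3\right) = \left(28 - 6\right) 3 = 22 \cdot 3 = 66$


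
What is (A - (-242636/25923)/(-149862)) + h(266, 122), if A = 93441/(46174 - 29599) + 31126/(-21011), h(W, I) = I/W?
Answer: 138393234127048677968/29990066896105427475 ≈ 4.6146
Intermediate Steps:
A = 482458467/116085775 (A = 93441/16575 + 31126*(-1/21011) = 93441*(1/16575) - 31126/21011 = 31147/5525 - 31126/21011 = 482458467/116085775 ≈ 4.1561)
(A - (-242636/25923)/(-149862)) + h(266, 122) = (482458467/116085775 - (-242636/25923)/(-149862)) + 122/266 = (482458467/116085775 - (-242636*1/25923)*(-1)/149862) + 122*(1/266) = (482458467/116085775 - (-242636)*(-1)/(25923*149862)) + 61/133 = (482458467/116085775 - 1*121318/1942436313) + 61/133 = (482458467/116085775 - 121318/1942436313) + 61/133 = 937130762521060721/225489224782747575 + 61/133 = 138393234127048677968/29990066896105427475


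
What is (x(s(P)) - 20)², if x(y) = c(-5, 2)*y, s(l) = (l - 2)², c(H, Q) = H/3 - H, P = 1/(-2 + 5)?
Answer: 84100/729 ≈ 115.36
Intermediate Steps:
P = ⅓ (P = 1/3 = ⅓ ≈ 0.33333)
c(H, Q) = -2*H/3 (c(H, Q) = H*(⅓) - H = H/3 - H = -2*H/3)
s(l) = (-2 + l)²
x(y) = 10*y/3 (x(y) = (-⅔*(-5))*y = 10*y/3)
(x(s(P)) - 20)² = (10*(-2 + ⅓)²/3 - 20)² = (10*(-5/3)²/3 - 20)² = ((10/3)*(25/9) - 20)² = (250/27 - 20)² = (-290/27)² = 84100/729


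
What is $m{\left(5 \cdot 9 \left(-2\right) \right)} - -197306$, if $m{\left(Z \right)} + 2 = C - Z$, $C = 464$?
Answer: $197858$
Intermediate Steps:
$m{\left(Z \right)} = 462 - Z$ ($m{\left(Z \right)} = -2 - \left(-464 + Z\right) = 462 - Z$)
$m{\left(5 \cdot 9 \left(-2\right) \right)} - -197306 = \left(462 - 5 \cdot 9 \left(-2\right)\right) - -197306 = \left(462 - 45 \left(-2\right)\right) + 197306 = \left(462 - -90\right) + 197306 = \left(462 + 90\right) + 197306 = 552 + 197306 = 197858$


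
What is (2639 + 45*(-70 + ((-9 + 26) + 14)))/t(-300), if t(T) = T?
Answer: -221/75 ≈ -2.9467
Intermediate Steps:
(2639 + 45*(-70 + ((-9 + 26) + 14)))/t(-300) = (2639 + 45*(-70 + ((-9 + 26) + 14)))/(-300) = (2639 + 45*(-70 + (17 + 14)))*(-1/300) = (2639 + 45*(-70 + 31))*(-1/300) = (2639 + 45*(-39))*(-1/300) = (2639 - 1755)*(-1/300) = 884*(-1/300) = -221/75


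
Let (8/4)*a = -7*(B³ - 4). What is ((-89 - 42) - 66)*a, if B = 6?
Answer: 146174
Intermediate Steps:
a = -742 (a = (-7*(6³ - 4))/2 = (-7*(216 - 4))/2 = (-7*212)/2 = (½)*(-1484) = -742)
((-89 - 42) - 66)*a = ((-89 - 42) - 66)*(-742) = (-131 - 66)*(-742) = -197*(-742) = 146174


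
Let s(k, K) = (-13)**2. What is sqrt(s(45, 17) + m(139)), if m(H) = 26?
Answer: sqrt(195) ≈ 13.964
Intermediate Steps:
s(k, K) = 169
sqrt(s(45, 17) + m(139)) = sqrt(169 + 26) = sqrt(195)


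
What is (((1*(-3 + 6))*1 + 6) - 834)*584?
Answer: -481800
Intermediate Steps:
(((1*(-3 + 6))*1 + 6) - 834)*584 = (((1*3)*1 + 6) - 834)*584 = ((3*1 + 6) - 834)*584 = ((3 + 6) - 834)*584 = (9 - 834)*584 = -825*584 = -481800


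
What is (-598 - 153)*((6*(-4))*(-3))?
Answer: -54072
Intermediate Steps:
(-598 - 153)*((6*(-4))*(-3)) = -(-18024)*(-3) = -751*72 = -54072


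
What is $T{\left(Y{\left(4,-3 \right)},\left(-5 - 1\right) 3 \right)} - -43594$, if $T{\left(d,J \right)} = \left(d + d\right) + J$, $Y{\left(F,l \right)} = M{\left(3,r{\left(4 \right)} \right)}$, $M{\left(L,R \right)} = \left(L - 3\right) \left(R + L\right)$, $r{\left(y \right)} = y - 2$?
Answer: $43576$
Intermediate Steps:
$r{\left(y \right)} = -2 + y$
$M{\left(L,R \right)} = \left(-3 + L\right) \left(L + R\right)$
$Y{\left(F,l \right)} = 0$ ($Y{\left(F,l \right)} = 3^{2} - 9 - 3 \left(-2 + 4\right) + 3 \left(-2 + 4\right) = 9 - 9 - 6 + 3 \cdot 2 = 9 - 9 - 6 + 6 = 0$)
$T{\left(d,J \right)} = J + 2 d$ ($T{\left(d,J \right)} = 2 d + J = J + 2 d$)
$T{\left(Y{\left(4,-3 \right)},\left(-5 - 1\right) 3 \right)} - -43594 = \left(\left(-5 - 1\right) 3 + 2 \cdot 0\right) - -43594 = \left(\left(-6\right) 3 + 0\right) + 43594 = \left(-18 + 0\right) + 43594 = -18 + 43594 = 43576$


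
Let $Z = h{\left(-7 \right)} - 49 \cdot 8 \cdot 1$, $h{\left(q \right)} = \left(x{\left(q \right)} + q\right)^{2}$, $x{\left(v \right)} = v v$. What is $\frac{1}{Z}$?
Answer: $\frac{1}{1372} \approx 0.00072886$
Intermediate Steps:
$x{\left(v \right)} = v^{2}$
$h{\left(q \right)} = \left(q + q^{2}\right)^{2}$ ($h{\left(q \right)} = \left(q^{2} + q\right)^{2} = \left(q + q^{2}\right)^{2}$)
$Z = 1372$ ($Z = \left(-7\right)^{2} \left(1 - 7\right)^{2} - 49 \cdot 8 \cdot 1 = 49 \left(-6\right)^{2} - 392 = 49 \cdot 36 - 392 = 1764 - 392 = 1372$)
$\frac{1}{Z} = \frac{1}{1372}$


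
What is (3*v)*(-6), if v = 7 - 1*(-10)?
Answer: -306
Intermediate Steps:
v = 17 (v = 7 + 10 = 17)
(3*v)*(-6) = (3*17)*(-6) = 51*(-6) = -306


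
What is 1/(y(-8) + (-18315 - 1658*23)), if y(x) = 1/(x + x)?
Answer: -16/903185 ≈ -1.7715e-5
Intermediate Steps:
y(x) = 1/(2*x)
1/(y(-8) + (-18315 - 1658*23)) = 1/((1/2)/(-8) + (-18315 - 1658*23)) = 1/((1/2)*(-1/8) + (-18315 - 1*38134)) = 1/(-1/16 + (-18315 - 38134)) = 1/(-1/16 - 56449) = 1/(-903185/16) = -16/903185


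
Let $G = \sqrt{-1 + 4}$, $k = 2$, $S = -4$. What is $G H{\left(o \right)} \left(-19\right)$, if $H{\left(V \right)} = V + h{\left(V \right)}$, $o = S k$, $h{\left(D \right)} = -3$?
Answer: $209 \sqrt{3} \approx 362.0$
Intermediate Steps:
$o = -8$ ($o = \left(-4\right) 2 = -8$)
$G = \sqrt{3} \approx 1.732$
$H{\left(V \right)} = -3 + V$ ($H{\left(V \right)} = V - 3 = -3 + V$)
$G H{\left(o \right)} \left(-19\right) = \sqrt{3} \left(-3 - 8\right) \left(-19\right) = \sqrt{3} \left(-11\right) \left(-19\right) = - 11 \sqrt{3} \left(-19\right) = 209 \sqrt{3}$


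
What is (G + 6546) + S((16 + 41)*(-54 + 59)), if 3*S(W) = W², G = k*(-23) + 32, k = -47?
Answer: 34734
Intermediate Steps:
G = 1113 (G = -47*(-23) + 32 = 1081 + 32 = 1113)
S(W) = W²/3
(G + 6546) + S((16 + 41)*(-54 + 59)) = (1113 + 6546) + ((16 + 41)*(-54 + 59))²/3 = 7659 + (57*5)²/3 = 7659 + (⅓)*285² = 7659 + (⅓)*81225 = 7659 + 27075 = 34734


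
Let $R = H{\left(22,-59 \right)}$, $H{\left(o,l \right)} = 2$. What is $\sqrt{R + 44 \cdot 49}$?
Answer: $\sqrt{2158} \approx 46.454$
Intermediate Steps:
$R = 2$
$\sqrt{R + 44 \cdot 49} = \sqrt{2 + 44 \cdot 49} = \sqrt{2 + 2156} = \sqrt{2158}$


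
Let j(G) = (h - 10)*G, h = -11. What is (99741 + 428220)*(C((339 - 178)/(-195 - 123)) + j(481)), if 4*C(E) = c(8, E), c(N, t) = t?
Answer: -2261192375771/424 ≈ -5.3330e+9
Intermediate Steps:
j(G) = -21*G (j(G) = (-11 - 10)*G = -21*G)
C(E) = E/4
(99741 + 428220)*(C((339 - 178)/(-195 - 123)) + j(481)) = (99741 + 428220)*(((339 - 178)/(-195 - 123))/4 - 21*481) = 527961*((161/(-318))/4 - 10101) = 527961*((161*(-1/318))/4 - 10101) = 527961*((1/4)*(-161/318) - 10101) = 527961*(-161/1272 - 10101) = 527961*(-12848633/1272) = -2261192375771/424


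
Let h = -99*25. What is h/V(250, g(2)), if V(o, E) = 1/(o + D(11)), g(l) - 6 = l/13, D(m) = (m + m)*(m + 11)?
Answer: -1816650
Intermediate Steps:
D(m) = 2*m*(11 + m) (D(m) = (2*m)*(11 + m) = 2*m*(11 + m))
g(l) = 6 + l/13
V(o, E) = 1/(484 + o) (V(o, E) = 1/(o + 2*11*(11 + 11)) = 1/(o + 2*11*22) = 1/(o + 484) = 1/(484 + o))
h = -2475
h/V(250, g(2)) = -2475/(1/(484 + 250)) = -2475/(1/734) = -2475/1/734 = -2475*734 = -1816650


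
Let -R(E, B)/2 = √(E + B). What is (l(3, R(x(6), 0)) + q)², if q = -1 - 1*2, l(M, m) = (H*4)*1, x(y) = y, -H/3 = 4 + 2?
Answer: 5625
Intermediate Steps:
H = -18 (H = -3*(4 + 2) = -3*6 = -18)
R(E, B) = -2*√(B + E) (R(E, B) = -2*√(E + B) = -2*√(B + E))
l(M, m) = -72 (l(M, m) = -18*4*1 = -72*1 = -72)
q = -3 (q = -1 - 2 = -3)
(l(3, R(x(6), 0)) + q)² = (-72 - 3)² = (-75)² = 5625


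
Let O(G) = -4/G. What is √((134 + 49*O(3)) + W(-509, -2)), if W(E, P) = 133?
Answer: 11*√15/3 ≈ 14.201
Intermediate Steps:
√((134 + 49*O(3)) + W(-509, -2)) = √((134 + 49*(-4/3)) + 133) = √((134 - 196/3) + 133) = √(206/3 + 133) = √(605/3) = 11*√15/3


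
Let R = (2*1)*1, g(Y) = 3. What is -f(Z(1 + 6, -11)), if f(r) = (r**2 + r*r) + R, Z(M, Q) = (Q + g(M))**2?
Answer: -8194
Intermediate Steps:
R = 2 (R = 2*1 = 2)
Z(M, Q) = (3 + Q)**2 (Z(M, Q) = (Q + 3)**2 = (3 + Q)**2)
f(r) = 2 + 2*r**2 (f(r) = (r**2 + r*r) + 2 = (r**2 + r**2) + 2 = 2*r**2 + 2 = 2 + 2*r**2)
-f(Z(1 + 6, -11)) = -(2 + 2*((3 - 11)**2)**2) = -(2 + 2*((-8)**2)**2) = -(2 + 2*64**2) = -(2 + 2*4096) = -(2 + 8192) = -1*8194 = -8194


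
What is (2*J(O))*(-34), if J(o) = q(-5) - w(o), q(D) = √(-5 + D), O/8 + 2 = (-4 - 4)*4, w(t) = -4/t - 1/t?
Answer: 5/4 - 68*I*√10 ≈ 1.25 - 215.03*I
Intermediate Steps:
w(t) = -5/t
O = -272 (O = -16 + 8*((-4 - 4)*4) = -16 + 8*(-8*4) = -16 + 8*(-32) = -16 - 256 = -272)
J(o) = 5/o + I*√10 (J(o) = √(-5 - 5) - (-5)/o = √(-10) + 5/o = I*√10 + 5/o = 5/o + I*√10)
(2*J(O))*(-34) = (2*(5/(-272) + I*√10))*(-34) = (2*(5*(-1/272) + I*√10))*(-34) = (2*(-5/272 + I*√10))*(-34) = (-5/136 + 2*I*√10)*(-34) = 5/4 - 68*I*√10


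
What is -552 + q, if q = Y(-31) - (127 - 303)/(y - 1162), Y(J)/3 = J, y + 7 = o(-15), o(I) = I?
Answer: -47741/74 ≈ -645.15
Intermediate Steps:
y = -22 (y = -7 - 15 = -22)
Y(J) = 3*J
q = -6893/74 (q = 3*(-31) - (127 - 303)/(-22 - 1162) = -93 - (-176)/(-1184) = -93 - (-176)*(-1)/1184 = -93 - 1*11/74 = -93 - 11/74 = -6893/74 ≈ -93.149)
-552 + q = -552 - 6893/74 = -47741/74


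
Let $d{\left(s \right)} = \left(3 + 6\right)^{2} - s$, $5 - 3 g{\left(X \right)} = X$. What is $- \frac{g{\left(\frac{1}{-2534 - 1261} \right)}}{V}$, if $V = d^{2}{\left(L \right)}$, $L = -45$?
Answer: $- \frac{4744}{45187065} \approx -0.00010499$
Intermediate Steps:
$g{\left(X \right)} = \frac{5}{3} - \frac{X}{3}$
$d{\left(s \right)} = 81 - s$ ($d{\left(s \right)} = 9^{2} - s = 81 - s$)
$V = 15876$ ($V = \left(81 - -45\right)^{2} = \left(81 + 45\right)^{2} = 126^{2} = 15876$)
$- \frac{g{\left(\frac{1}{-2534 - 1261} \right)}}{V} = - \frac{\frac{5}{3} - \frac{1}{3 \left(-2534 - 1261\right)}}{15876} = - \frac{\frac{5}{3} - \frac{1}{3 \left(-3795\right)}}{15876} = - \frac{\frac{5}{3} - - \frac{1}{11385}}{15876} = - \frac{\frac{5}{3} + \frac{1}{11385}}{15876} = - \frac{18976}{11385 \cdot 15876} = \left(-1\right) \frac{4744}{45187065} = - \frac{4744}{45187065}$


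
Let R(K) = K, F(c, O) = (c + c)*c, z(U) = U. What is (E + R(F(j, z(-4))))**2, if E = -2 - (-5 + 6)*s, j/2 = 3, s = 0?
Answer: 4900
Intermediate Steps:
j = 6 (j = 2*3 = 6)
F(c, O) = 2*c**2 (F(c, O) = (2*c)*c = 2*c**2)
E = -2 (E = -2 - (-5 + 6)*0 = -2 - 0 = -2 - 1*0 = -2 + 0 = -2)
(E + R(F(j, z(-4))))**2 = (-2 + 2*6**2)**2 = (-2 + 2*36)**2 = (-2 + 72)**2 = 70**2 = 4900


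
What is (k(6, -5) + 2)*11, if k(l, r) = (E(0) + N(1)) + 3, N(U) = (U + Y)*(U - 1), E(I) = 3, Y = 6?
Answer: 88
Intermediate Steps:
N(U) = (-1 + U)*(6 + U) (N(U) = (U + 6)*(U - 1) = (6 + U)*(-1 + U) = (-1 + U)*(6 + U))
k(l, r) = 6 (k(l, r) = (3 + (-6 + 1² + 5*1)) + 3 = (3 + (-6 + 1 + 5)) + 3 = (3 + 0) + 3 = 3 + 3 = 6)
(k(6, -5) + 2)*11 = (6 + 2)*11 = 8*11 = 88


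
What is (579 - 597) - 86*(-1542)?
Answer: 132594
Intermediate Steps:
(579 - 597) - 86*(-1542) = -18 + 132612 = 132594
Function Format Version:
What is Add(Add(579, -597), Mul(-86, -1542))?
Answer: 132594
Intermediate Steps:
Add(Add(579, -597), Mul(-86, -1542)) = Add(-18, 132612) = 132594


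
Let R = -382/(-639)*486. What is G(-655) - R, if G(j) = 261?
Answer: -2097/71 ≈ -29.535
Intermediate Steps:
R = 20628/71 (R = -382*(-1/639)*486 = (382/639)*486 = 20628/71 ≈ 290.54)
G(-655) - R = 261 - 1*20628/71 = 261 - 20628/71 = -2097/71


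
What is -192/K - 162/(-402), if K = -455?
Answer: 25149/30485 ≈ 0.82496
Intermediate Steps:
-192/K - 162/(-402) = -192/(-455) - 162/(-402) = -192*(-1/455) - 162*(-1/402) = 192/455 + 27/67 = 25149/30485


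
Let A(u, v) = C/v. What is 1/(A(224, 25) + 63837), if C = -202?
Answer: 25/1595723 ≈ 1.5667e-5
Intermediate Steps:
A(u, v) = -202/v
1/(A(224, 25) + 63837) = 1/(-202/25 + 63837) = 1/(1595723/25) = 25/1595723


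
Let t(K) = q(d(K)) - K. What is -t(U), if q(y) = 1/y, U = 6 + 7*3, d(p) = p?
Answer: 728/27 ≈ 26.963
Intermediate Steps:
U = 27 (U = 6 + 21 = 27)
t(K) = 1/K - K
-t(U) = -(1/27 - 1*27) = -(1/27 - 27) = -1*(-728/27) = 728/27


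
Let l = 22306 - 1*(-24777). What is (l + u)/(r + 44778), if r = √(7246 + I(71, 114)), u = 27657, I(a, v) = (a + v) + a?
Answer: 1673353860/1002530891 - 411070*√62/1002530891 ≈ 1.6659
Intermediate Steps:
I(a, v) = v + 2*a
r = 11*√62 (r = √(7246 + (114 + 2*71)) = √(7246 + (114 + 142)) = √(7246 + 256) = √7502 = 11*√62 ≈ 86.614)
l = 47083 (l = 22306 + 24777 = 47083)
(l + u)/(r + 44778) = (47083 + 27657)/(11*√62 + 44778) = 74740/(44778 + 11*√62)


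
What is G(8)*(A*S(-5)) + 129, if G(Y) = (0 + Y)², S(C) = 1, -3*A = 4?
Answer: 131/3 ≈ 43.667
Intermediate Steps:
A = -4/3 (A = -⅓*4 = -4/3 ≈ -1.3333)
G(Y) = Y²
G(8)*(A*S(-5)) + 129 = 8²*(-4/3*1) + 129 = 64*(-4/3) + 129 = -256/3 + 129 = 131/3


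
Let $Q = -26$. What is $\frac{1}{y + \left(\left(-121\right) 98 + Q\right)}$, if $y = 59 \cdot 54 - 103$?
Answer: $- \frac{1}{8801} \approx -0.00011362$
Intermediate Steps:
$y = 3083$ ($y = 3186 - 103 = 3083$)
$\frac{1}{y + \left(\left(-121\right) 98 + Q\right)} = \frac{1}{3083 - 11884} = \frac{1}{-8801} = - \frac{1}{8801}$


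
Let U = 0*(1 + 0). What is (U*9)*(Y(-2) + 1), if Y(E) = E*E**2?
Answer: 0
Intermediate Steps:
U = 0 (U = 0*1 = 0)
Y(E) = E**3
(U*9)*(Y(-2) + 1) = (0*9)*((-2)**3 + 1) = 0*(-8 + 1) = 0*(-7) = 0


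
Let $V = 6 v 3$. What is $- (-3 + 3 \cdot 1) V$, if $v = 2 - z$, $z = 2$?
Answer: $0$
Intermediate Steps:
$v = 0$ ($v = 2 - 2 = 0$)
$V = 0$ ($V = 6 \cdot 0 \cdot 3 = 0 \cdot 3 = 0$)
$- (-3 + 3 \cdot 1) V = - (-3 + 3 \cdot 1) 0 = - (-3 + 3) 0 = \left(-1\right) 0 \cdot 0 = 0 \cdot 0 = 0$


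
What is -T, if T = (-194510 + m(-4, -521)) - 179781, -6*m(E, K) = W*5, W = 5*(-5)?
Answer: 2245621/6 ≈ 3.7427e+5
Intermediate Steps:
W = -25
m(E, K) = 125/6 (m(E, K) = -(-25)*5/6 = -1/6*(-125) = 125/6)
T = -2245621/6 (T = (-194510 + 125/6) - 179781 = -1166935/6 - 179781 = -2245621/6 ≈ -3.7427e+5)
-T = -1*(-2245621/6) = 2245621/6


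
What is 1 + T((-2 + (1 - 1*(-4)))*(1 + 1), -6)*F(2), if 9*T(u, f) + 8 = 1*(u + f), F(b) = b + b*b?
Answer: -13/3 ≈ -4.3333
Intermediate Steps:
F(b) = b + b²
T(u, f) = -8/9 + f/9 + u/9 (T(u, f) = -8/9 + (1*(u + f))/9 = -8/9 + (1*(f + u))/9 = -8/9 + (f + u)/9 = -8/9 + (f/9 + u/9) = -8/9 + f/9 + u/9)
1 + T((-2 + (1 - 1*(-4)))*(1 + 1), -6)*F(2) = 1 + (-8/9 + (⅑)*(-6) + ((-2 + (1 - 1*(-4)))*(1 + 1))/9)*(2*(1 + 2)) = 1 + (-8/9 - ⅔ + ((-2 + (1 + 4))*2)/9)*(2*3) = 1 + (-8/9 - ⅔ + ((-2 + 5)*2)/9)*6 = 1 + (-8/9 - ⅔ + (3*2)/9)*6 = 1 + (-8/9 - ⅔ + (⅑)*6)*6 = 1 + (-8/9 - ⅔ + ⅔)*6 = 1 - 8/9*6 = 1 - 16/3 = -13/3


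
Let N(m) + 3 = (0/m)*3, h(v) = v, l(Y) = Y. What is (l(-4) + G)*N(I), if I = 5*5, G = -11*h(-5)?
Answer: -153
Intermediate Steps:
G = 55 (G = -11*(-5) = 55)
I = 25
N(m) = -3 (N(m) = -3 + (0/m)*3 = -3 + 0*3 = -3 + 0 = -3)
(l(-4) + G)*N(I) = (-4 + 55)*(-3) = 51*(-3) = -153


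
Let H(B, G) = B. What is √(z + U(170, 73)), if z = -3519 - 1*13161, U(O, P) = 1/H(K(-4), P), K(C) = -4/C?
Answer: I*√16679 ≈ 129.15*I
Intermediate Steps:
U(O, P) = 1 (U(O, P) = 1/(-4/(-4)) = 1/(-4*(-¼)) = 1/1 = 1)
z = -16680 (z = -3519 - 13161 = -16680)
√(z + U(170, 73)) = √(-16680 + 1) = √(-16679) = I*√16679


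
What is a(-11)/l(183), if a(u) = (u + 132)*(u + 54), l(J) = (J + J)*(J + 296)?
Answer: 5203/175314 ≈ 0.029678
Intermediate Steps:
l(J) = 2*J*(296 + J) (l(J) = (2*J)*(296 + J) = 2*J*(296 + J))
a(u) = (54 + u)*(132 + u) (a(u) = (132 + u)*(54 + u) = (54 + u)*(132 + u))
a(-11)/l(183) = (7128 + (-11)² + 186*(-11))/((2*183*(296 + 183))) = (7128 + 121 - 2046)/((2*183*479)) = 5203/175314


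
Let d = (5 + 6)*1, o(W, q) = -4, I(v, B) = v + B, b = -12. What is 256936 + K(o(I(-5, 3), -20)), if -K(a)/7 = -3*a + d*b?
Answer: 257776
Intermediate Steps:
I(v, B) = B + v
d = 11 (d = 11*1 = 11)
K(a) = 924 + 21*a (K(a) = -7*(-3*a + 11*(-12)) = -7*(-3*a - 132) = -7*(-132 - 3*a) = 924 + 21*a)
256936 + K(o(I(-5, 3), -20)) = 256936 + (924 + 21*(-4)) = 256936 + (924 - 84) = 256936 + 840 = 257776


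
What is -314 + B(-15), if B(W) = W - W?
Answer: -314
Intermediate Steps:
B(W) = 0
-314 + B(-15) = -314 + 0 = -314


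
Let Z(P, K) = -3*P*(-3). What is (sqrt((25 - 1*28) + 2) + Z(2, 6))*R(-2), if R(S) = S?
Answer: -36 - 2*I ≈ -36.0 - 2.0*I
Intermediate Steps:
Z(P, K) = 9*P
(sqrt((25 - 1*28) + 2) + Z(2, 6))*R(-2) = (sqrt((25 - 1*28) + 2) + 9*2)*(-2) = (sqrt((25 - 28) + 2) + 18)*(-2) = (sqrt(-3 + 2) + 18)*(-2) = (sqrt(-1) + 18)*(-2) = (I + 18)*(-2) = (18 + I)*(-2) = -36 - 2*I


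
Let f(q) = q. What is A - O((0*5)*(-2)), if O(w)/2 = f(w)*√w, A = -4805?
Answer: -4805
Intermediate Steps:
O(w) = 2*w^(3/2) (O(w) = 2*(w*√w) = 2*w^(3/2))
A - O((0*5)*(-2)) = -4805 - 2*((0*5)*(-2))^(3/2) = -4805 - 2*(0*(-2))^(3/2) = -4805 - 2*0^(3/2) = -4805 - 2*0 = -4805 - 1*0 = -4805 + 0 = -4805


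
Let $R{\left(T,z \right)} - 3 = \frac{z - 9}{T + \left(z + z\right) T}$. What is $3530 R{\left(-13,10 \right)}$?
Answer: $\frac{2887540}{273} \approx 10577.0$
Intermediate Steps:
$R{\left(T,z \right)} = 3 + \frac{-9 + z}{T + 2 T z}$ ($R{\left(T,z \right)} = 3 + \frac{z - 9}{T + \left(z + z\right) T} = 3 + \frac{-9 + z}{T + 2 z T} = 3 + \frac{-9 + z}{T + 2 T z}$)
$3530 R{\left(-13,10 \right)} = 3530 \frac{-9 + 10 + 3 \left(-13\right) + 6 \left(-13\right) 10}{\left(-13\right) \left(1 + 2 \cdot 10\right)} = 3530 \left(- \frac{-9 + 10 - 39 - 780}{13 \left(1 + 20\right)}\right) = 3530 \left(\left(- \frac{1}{13}\right) \frac{1}{21} \left(-818\right)\right) = 3530 \cdot \frac{818}{273} = \frac{2887540}{273}$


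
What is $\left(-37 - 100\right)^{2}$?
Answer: $18769$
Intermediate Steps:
$\left(-37 - 100\right)^{2} = \left(-137\right)^{2} = 18769$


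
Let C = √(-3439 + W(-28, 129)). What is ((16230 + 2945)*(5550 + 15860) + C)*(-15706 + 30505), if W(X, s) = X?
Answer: 6075533363250 + 14799*I*√3467 ≈ 6.0755e+12 + 8.7138e+5*I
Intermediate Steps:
C = I*√3467 (C = √(-3439 - 28) = √(-3467) = I*√3467 ≈ 58.881*I)
((16230 + 2945)*(5550 + 15860) + C)*(-15706 + 30505) = ((16230 + 2945)*(5550 + 15860) + I*√3467)*(-15706 + 30505) = (19175*21410 + I*√3467)*14799 = (410536750 + I*√3467)*14799 = 6075533363250 + 14799*I*√3467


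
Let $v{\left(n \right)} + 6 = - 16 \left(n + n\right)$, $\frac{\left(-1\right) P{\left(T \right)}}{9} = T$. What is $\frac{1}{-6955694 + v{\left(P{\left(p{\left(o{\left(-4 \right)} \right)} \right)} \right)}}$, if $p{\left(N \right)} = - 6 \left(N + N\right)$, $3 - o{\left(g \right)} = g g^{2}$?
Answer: $- \frac{1}{7187252} \approx -1.3914 \cdot 10^{-7}$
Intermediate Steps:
$o{\left(g \right)} = 3 - g^{3}$ ($o{\left(g \right)} = 3 - g g^{2} = 3 - g^{3}$)
$p{\left(N \right)} = - 12 N$ ($p{\left(N \right)} = - 6 \cdot 2 N = - 12 N$)
$P{\left(T \right)} = - 9 T$
$v{\left(n \right)} = -6 - 32 n$ ($v{\left(n \right)} = -6 - 16 \left(n + n\right) = -6 - 16 \cdot 2 n = -6 - 32 n$)
$\frac{1}{-6955694 + v{\left(P{\left(p{\left(o{\left(-4 \right)} \right)} \right)} \right)}} = \frac{1}{-6955694 - \left(6 + 32 \left(- 9 \left(- 12 \left(3 - \left(-4\right)^{3}\right)\right)\right)\right)} = \frac{1}{-6955694 - \left(6 + 32 \left(- 9 \left(- 12 \left(3 - -64\right)\right)\right)\right)} = \frac{1}{-6955694 - \left(6 + 32 \left(- 9 \left(- 12 \left(3 + 64\right)\right)\right)\right)} = \frac{1}{-6955694 - \left(6 + 32 \left(- 9 \left(\left(-12\right) 67\right)\right)\right)} = \frac{1}{-6955694 - \left(6 + 32 \left(\left(-9\right) \left(-804\right)\right)\right)} = \frac{1}{-6955694 - 231558} = \frac{1}{-7187252} = - \frac{1}{7187252}$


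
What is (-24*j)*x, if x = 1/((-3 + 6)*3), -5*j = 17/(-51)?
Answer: -8/45 ≈ -0.17778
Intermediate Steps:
j = 1/15 (j = -17/(5*(-51)) = -17*(-1)/(5*51) = -1/5*(-1/3) = 1/15 ≈ 0.066667)
x = 1/9 (x = 1/(3*3) = 1/9 ≈ 0.11111)
(-24*j)*x = -24*1/15*(1/9) = -8/5*1/9 = -8/45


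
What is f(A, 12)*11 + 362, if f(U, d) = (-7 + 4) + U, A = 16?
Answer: 505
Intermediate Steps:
f(U, d) = -3 + U
f(A, 12)*11 + 362 = (-3 + 16)*11 + 362 = 13*11 + 362 = 143 + 362 = 505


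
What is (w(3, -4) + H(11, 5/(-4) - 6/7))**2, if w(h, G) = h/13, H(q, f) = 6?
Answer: 6561/169 ≈ 38.823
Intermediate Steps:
w(h, G) = h/13 (w(h, G) = h*(1/13) = h/13)
(w(3, -4) + H(11, 5/(-4) - 6/7))**2 = ((1/13)*3 + 6)**2 = (3/13 + 6)**2 = (81/13)**2 = 6561/169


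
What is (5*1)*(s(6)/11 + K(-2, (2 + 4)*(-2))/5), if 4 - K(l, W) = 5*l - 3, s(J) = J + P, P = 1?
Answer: 222/11 ≈ 20.182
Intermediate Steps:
s(J) = 1 + J (s(J) = J + 1 = 1 + J)
K(l, W) = 7 - 5*l (K(l, W) = 4 - (5*l - 3) = 4 - (-3 + 5*l) = 4 + (3 - 5*l) = 7 - 5*l)
(5*1)*(s(6)/11 + K(-2, (2 + 4)*(-2))/5) = (5*1)*((1 + 6)/11 + (7 - 5*(-2))/5) = 5*(7*(1/11) + (7 + 10)*(1/5)) = 5*(7/11 + 17*(1/5)) = 5*(7/11 + 17/5) = 5*(222/55) = 222/11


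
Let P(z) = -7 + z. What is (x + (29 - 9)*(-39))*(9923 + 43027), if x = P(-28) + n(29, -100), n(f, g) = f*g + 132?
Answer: -189719850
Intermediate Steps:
n(f, g) = 132 + f*g
x = -2803 (x = (-7 - 28) + (132 + 29*(-100)) = -35 + (132 - 2900) = -35 - 2768 = -2803)
(x + (29 - 9)*(-39))*(9923 + 43027) = (-2803 + (29 - 9)*(-39))*(9923 + 43027) = (-2803 + 20*(-39))*52950 = (-2803 - 780)*52950 = -3583*52950 = -189719850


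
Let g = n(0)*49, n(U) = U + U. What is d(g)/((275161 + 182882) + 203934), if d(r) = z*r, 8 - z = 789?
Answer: 0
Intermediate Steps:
z = -781 (z = 8 - 1*789 = 8 - 789 = -781)
n(U) = 2*U
g = 0 (g = (2*0)*49 = 0*49 = 0)
d(r) = -781*r
d(g)/((275161 + 182882) + 203934) = (-781*0)/((275161 + 182882) + 203934) = 0/(458043 + 203934) = 0/661977 = 0*(1/661977) = 0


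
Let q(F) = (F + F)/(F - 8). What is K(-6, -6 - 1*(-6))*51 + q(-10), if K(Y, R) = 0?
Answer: 10/9 ≈ 1.1111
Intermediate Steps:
q(F) = 2*F/(-8 + F) (q(F) = (2*F)/(-8 + F) = 2*F/(-8 + F))
K(-6, -6 - 1*(-6))*51 + q(-10) = 0*51 + 2*(-10)/(-8 - 10) = 0 + 2*(-10)/(-18) = 0 + 2*(-10)*(-1/18) = 0 + 10/9 = 10/9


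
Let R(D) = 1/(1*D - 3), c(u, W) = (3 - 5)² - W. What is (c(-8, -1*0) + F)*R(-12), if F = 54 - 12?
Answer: -46/15 ≈ -3.0667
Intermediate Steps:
c(u, W) = 4 - W (c(u, W) = (-2)² - W = 4 - W)
F = 42
R(D) = 1/(-3 + D) (R(D) = 1/(D - 3) = 1/(-3 + D))
(c(-8, -1*0) + F)*R(-12) = ((4 - (-1)*0) + 42)/(-3 - 12) = ((4 - 1*0) + 42)/(-15) = ((4 + 0) + 42)*(-1/15) = (4 + 42)*(-1/15) = 46*(-1/15) = -46/15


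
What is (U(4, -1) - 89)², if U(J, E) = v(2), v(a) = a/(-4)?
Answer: 32041/4 ≈ 8010.3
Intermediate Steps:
v(a) = -a/4 (v(a) = a*(-¼) = -a/4)
U(J, E) = -½ (U(J, E) = -¼*2 = -½)
(U(4, -1) - 89)² = (-½ - 89)² = (-179/2)² = 32041/4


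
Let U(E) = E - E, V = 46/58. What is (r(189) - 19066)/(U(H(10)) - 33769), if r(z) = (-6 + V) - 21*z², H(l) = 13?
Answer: 22307154/979301 ≈ 22.779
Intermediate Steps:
V = 23/29 (V = 46*(1/58) = 23/29 ≈ 0.79310)
U(E) = 0
r(z) = -151/29 - 21*z² (r(z) = (-6 + 23/29) - 21*z² = -151/29 - 21*z²)
(r(189) - 19066)/(U(H(10)) - 33769) = ((-151/29 - 21*189²) - 19066)/(0 - 33769) = ((-151/29 - 21*35721) - 19066)/(-33769) = ((-151/29 - 750141) - 19066)*(-1/33769) = (-21754240/29 - 19066)*(-1/33769) = -22307154/29*(-1/33769) = 22307154/979301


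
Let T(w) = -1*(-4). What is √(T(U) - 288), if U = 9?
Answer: 2*I*√71 ≈ 16.852*I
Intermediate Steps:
T(w) = 4
√(T(U) - 288) = √(4 - 288) = √(-284) = 2*I*√71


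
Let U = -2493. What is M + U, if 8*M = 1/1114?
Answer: -22217615/8912 ≈ -2493.0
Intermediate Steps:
M = 1/8912 (M = (⅛)/1114 = (⅛)*(1/1114) = 1/8912 ≈ 0.00011221)
M + U = 1/8912 - 2493 = -22217615/8912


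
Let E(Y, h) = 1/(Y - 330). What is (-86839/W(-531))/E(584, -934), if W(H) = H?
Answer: 22057106/531 ≈ 41539.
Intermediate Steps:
E(Y, h) = 1/(-330 + Y)
(-86839/W(-531))/E(584, -934) = (-86839/(-531))/(1/(-330 + 584)) = (-86839*(-1/531))/(1/254) = 86839/(531*(1/254)) = (86839/531)*254 = 22057106/531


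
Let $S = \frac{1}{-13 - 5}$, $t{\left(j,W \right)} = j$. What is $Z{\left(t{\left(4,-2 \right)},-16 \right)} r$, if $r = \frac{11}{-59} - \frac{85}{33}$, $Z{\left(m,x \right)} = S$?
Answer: $\frac{2689}{17523} \approx 0.15346$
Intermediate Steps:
$S = - \frac{1}{18}$ ($S = \frac{1}{-18} = - \frac{1}{18} \approx -0.055556$)
$Z{\left(m,x \right)} = - \frac{1}{18}$
$r = - \frac{5378}{1947}$ ($r = 11 \left(- \frac{1}{59}\right) - \frac{85}{33} = - \frac{11}{59} - \frac{85}{33} = - \frac{5378}{1947} \approx -2.7622$)
$Z{\left(t{\left(4,-2 \right)},-16 \right)} r = \left(- \frac{1}{18}\right) \left(- \frac{5378}{1947}\right) = \frac{2689}{17523}$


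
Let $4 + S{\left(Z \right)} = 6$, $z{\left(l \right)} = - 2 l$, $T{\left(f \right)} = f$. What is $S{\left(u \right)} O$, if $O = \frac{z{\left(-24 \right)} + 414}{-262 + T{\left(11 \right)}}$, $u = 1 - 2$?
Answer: $- \frac{924}{251} \approx -3.6813$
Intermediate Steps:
$u = -1$
$S{\left(Z \right)} = 2$ ($S{\left(Z \right)} = -4 + 6 = 2$)
$O = - \frac{462}{251}$ ($O = \frac{\left(-2\right) \left(-24\right) + 414}{-262 + 11} = \frac{48 + 414}{-251} = 462 \left(- \frac{1}{251}\right) = - \frac{462}{251} \approx -1.8406$)
$S{\left(u \right)} O = 2 \left(- \frac{462}{251}\right) = - \frac{924}{251}$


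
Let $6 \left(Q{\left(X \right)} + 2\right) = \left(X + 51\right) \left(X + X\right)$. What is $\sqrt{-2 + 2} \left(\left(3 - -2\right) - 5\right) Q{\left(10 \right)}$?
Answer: $0$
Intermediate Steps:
$Q{\left(X \right)} = -2 + \frac{X \left(51 + X\right)}{3}$ ($Q{\left(X \right)} = -2 + \frac{\left(X + 51\right) \left(X + X\right)}{6} = -2 + \frac{\left(51 + X\right) 2 X}{6} = -2 + \frac{2 X \left(51 + X\right)}{6} = -2 + \frac{X \left(51 + X\right)}{3}$)
$\sqrt{-2 + 2} \left(\left(3 - -2\right) - 5\right) Q{\left(10 \right)} = \sqrt{-2 + 2} \left(\left(3 - -2\right) - 5\right) \left(-2 + 17 \cdot 10 + \frac{10^{2}}{3}\right) = \sqrt{0} \left(\left(3 + 2\right) - 5\right) \left(-2 + 170 + \frac{1}{3} \cdot 100\right) = 0 \left(5 - 5\right) \left(-2 + 170 + \frac{100}{3}\right) = 0 \cdot 0 \cdot \frac{604}{3} = 0 \cdot \frac{604}{3} = 0$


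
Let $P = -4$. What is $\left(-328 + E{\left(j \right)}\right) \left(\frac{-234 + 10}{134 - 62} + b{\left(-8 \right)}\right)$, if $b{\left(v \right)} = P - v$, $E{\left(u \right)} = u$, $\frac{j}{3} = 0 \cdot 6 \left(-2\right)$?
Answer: $- \frac{2624}{9} \approx -291.56$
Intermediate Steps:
$j = 0$ ($j = 3 \cdot 0 \cdot 6 \left(-2\right) = 3 \cdot 0 \left(-2\right) = 3 \cdot 0 = 0$)
$b{\left(v \right)} = -4 - v$
$\left(-328 + E{\left(j \right)}\right) \left(\frac{-234 + 10}{134 - 62} + b{\left(-8 \right)}\right) = \left(-328 + 0\right) \left(\frac{-234 + 10}{134 - 62} - -4\right) = - 328 \left(- \frac{224}{72} + \left(-4 + 8\right)\right) = - 328 \left(\left(-224\right) \frac{1}{72} + 4\right) = - 328 \left(- \frac{28}{9} + 4\right) = \left(-328\right) \frac{8}{9} = - \frac{2624}{9}$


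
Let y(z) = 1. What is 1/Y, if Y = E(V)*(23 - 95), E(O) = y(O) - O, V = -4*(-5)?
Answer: 1/1368 ≈ 0.00073099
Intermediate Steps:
V = 20
E(O) = 1 - O
Y = 1368 (Y = (1 - 1*20)*(23 - 95) = (1 - 20)*(-72) = -19*(-72) = 1368)
1/Y = 1/1368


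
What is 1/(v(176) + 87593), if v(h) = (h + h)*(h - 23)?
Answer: 1/141449 ≈ 7.0697e-6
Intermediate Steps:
v(h) = 2*h*(-23 + h) (v(h) = (2*h)*(-23 + h) = 2*h*(-23 + h))
1/(v(176) + 87593) = 1/(2*176*(-23 + 176) + 87593) = 1/(2*176*153 + 87593) = 1/(53856 + 87593) = 1/141449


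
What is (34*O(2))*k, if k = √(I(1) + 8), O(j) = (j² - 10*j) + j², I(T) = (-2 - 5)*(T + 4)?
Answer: -1224*I*√3 ≈ -2120.0*I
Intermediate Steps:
I(T) = -28 - 7*T (I(T) = -7*(4 + T) = -28 - 7*T)
O(j) = -10*j + 2*j²
k = 3*I*√3 (k = √((-28 - 7*1) + 8) = √((-28 - 7) + 8) = √(-35 + 8) = √(-27) = 3*I*√3 ≈ 5.1962*I)
(34*O(2))*k = (34*(2*2*(-5 + 2)))*(3*I*√3) = (34*(2*2*(-3)))*(3*I*√3) = (34*(-12))*(3*I*√3) = -1224*I*√3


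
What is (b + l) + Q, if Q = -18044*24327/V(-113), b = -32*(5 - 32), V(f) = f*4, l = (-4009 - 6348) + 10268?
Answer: 109826672/113 ≈ 9.7192e+5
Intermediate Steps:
l = -89 (l = -10357 + 10268 = -89)
V(f) = 4*f
b = 864 (b = -32*(-27) = 864)
Q = 109739097/113 (Q = -18044/((4*(-113))/24327) = -18044/((-452*1/24327)) = -18044/(-452/24327) = -18044*(-24327/452) = 109739097/113 ≈ 9.7114e+5)
(b + l) + Q = (864 - 89) + 109739097/113 = 775 + 109739097/113 = 109826672/113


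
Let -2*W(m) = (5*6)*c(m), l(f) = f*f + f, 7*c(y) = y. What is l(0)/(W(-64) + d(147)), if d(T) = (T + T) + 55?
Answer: 0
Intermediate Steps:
c(y) = y/7
l(f) = f + f² (l(f) = f² + f = f + f²)
W(m) = -15*m/7 (W(m) = -5*6*m/7/2 = -15*m/7)
d(T) = 55 + 2*T (d(T) = 2*T + 55 = 55 + 2*T)
l(0)/(W(-64) + d(147)) = (0*(1 + 0))/(-15/7*(-64) + (55 + 2*147)) = (0*1)/(960/7 + (55 + 294)) = 0/(960/7 + 349) = 0/(3403/7) = (7/3403)*0 = 0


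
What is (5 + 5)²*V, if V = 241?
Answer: 24100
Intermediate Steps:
(5 + 5)²*V = (5 + 5)²*241 = 10²*241 = 100*241 = 24100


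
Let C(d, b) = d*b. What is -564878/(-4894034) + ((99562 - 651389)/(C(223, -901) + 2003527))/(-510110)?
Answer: 259711446443437219/2250096552746229480 ≈ 0.11542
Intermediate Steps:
C(d, b) = b*d
-564878/(-4894034) + ((99562 - 651389)/(C(223, -901) + 2003527))/(-510110) = -564878/(-4894034) + ((99562 - 651389)/(-901*223 + 2003527))/(-510110) = -564878*(-1/4894034) - 551827/(-200923 + 2003527)*(-1/510110) = 282439/2447017 - 551827/1802604*(-1/510110) = 282439/2447017 + 551827/919526326440 = 259711446443437219/2250096552746229480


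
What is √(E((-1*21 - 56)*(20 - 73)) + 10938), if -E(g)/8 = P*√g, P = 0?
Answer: √10938 ≈ 104.58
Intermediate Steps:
E(g) = 0 (E(g) = -0*√g = -8*0 = 0)
√(E((-1*21 - 56)*(20 - 73)) + 10938) = √(0 + 10938) = √10938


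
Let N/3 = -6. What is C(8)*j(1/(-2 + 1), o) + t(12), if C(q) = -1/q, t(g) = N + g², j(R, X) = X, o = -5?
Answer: 1013/8 ≈ 126.63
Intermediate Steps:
N = -18 (N = 3*(-6) = -18)
t(g) = -18 + g²
C(8)*j(1/(-2 + 1), o) + t(12) = -1/8*(-5) + (-18 + 12²) = -1*⅛*(-5) + (-18 + 144) = -⅛*(-5) + 126 = 5/8 + 126 = 1013/8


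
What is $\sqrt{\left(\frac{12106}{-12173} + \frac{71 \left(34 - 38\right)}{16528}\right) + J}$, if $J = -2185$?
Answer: $\frac{i \sqrt{1382637578339330915}}{25149418} \approx 46.755 i$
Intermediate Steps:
$\sqrt{\left(\frac{12106}{-12173} + \frac{71 \left(34 - 38\right)}{16528}\right) + J} = \sqrt{\left(\frac{12106}{-12173} + \frac{71 \left(34 - 38\right)}{16528}\right) - 2185} = \sqrt{\left(12106 \left(- \frac{1}{12173}\right) + 71 \left(-4\right) \frac{1}{16528}\right) - 2185} = \sqrt{\left(- \frac{12106}{12173} - \frac{71}{4132}\right) - 2185} = \sqrt{- \frac{50886275}{50298836} - 2185} = \sqrt{- \frac{109953842935}{50298836}} = \frac{i \sqrt{1382637578339330915}}{25149418}$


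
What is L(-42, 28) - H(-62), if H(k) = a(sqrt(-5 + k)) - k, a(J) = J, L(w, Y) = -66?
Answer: -128 - I*sqrt(67) ≈ -128.0 - 8.1853*I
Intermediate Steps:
H(k) = sqrt(-5 + k) - k
L(-42, 28) - H(-62) = -66 - (sqrt(-5 - 62) - 1*(-62)) = -66 - (sqrt(-67) + 62) = -66 - (I*sqrt(67) + 62) = -66 - (62 + I*sqrt(67)) = -66 + (-62 - I*sqrt(67)) = -128 - I*sqrt(67)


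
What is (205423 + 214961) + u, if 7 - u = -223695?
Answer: 644086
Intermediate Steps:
u = 223702 (u = 7 - 1*(-223695) = 7 + 223695 = 223702)
(205423 + 214961) + u = (205423 + 214961) + 223702 = 420384 + 223702 = 644086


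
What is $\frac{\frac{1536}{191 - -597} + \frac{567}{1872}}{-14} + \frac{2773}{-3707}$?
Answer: $- \frac{1932863353}{2126572448} \approx -0.90891$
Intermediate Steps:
$\frac{\frac{1536}{191 - -597} + \frac{567}{1872}}{-14} + \frac{2773}{-3707} = \left(\frac{1536}{191 + 597} + 567 \cdot \frac{1}{1872}\right) \left(- \frac{1}{14}\right) + 2773 \left(- \frac{1}{3707}\right) = \left(\frac{1536}{788} + \frac{63}{208}\right) \left(- \frac{1}{14}\right) - \frac{2773}{3707} = \left(1536 \cdot \frac{1}{788} + \frac{63}{208}\right) \left(- \frac{1}{14}\right) - \frac{2773}{3707} = \left(\frac{384}{197} + \frac{63}{208}\right) \left(- \frac{1}{14}\right) - \frac{2773}{3707} = \frac{92283}{40976} \left(- \frac{1}{14}\right) - \frac{2773}{3707} = - \frac{92283}{573664} - \frac{2773}{3707} = - \frac{1932863353}{2126572448}$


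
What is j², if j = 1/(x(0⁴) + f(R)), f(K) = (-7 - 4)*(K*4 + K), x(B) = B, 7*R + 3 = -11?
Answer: 1/12100 ≈ 8.2645e-5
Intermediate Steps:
R = -2 (R = -3/7 + (⅐)*(-11) = -3/7 - 11/7 = -2)
f(K) = -55*K (f(K) = -11*(4*K + K) = -55*K)
j = 1/110 (j = 1/(0⁴ - 55*(-2)) = 1/(0 + 110) = 1/110 ≈ 0.0090909)
j² = (1/110)² = 1/12100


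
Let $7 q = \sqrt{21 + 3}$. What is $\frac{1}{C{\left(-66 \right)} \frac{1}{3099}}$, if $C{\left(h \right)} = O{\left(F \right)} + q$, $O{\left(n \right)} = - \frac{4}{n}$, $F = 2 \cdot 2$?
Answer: $- \frac{151851}{25} - \frac{43386 \sqrt{6}}{25} \approx -10325.0$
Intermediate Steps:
$q = \frac{2 \sqrt{6}}{7}$ ($q = \frac{\sqrt{21 + 3}}{7} = \frac{\sqrt{24}}{7} = \frac{2 \sqrt{6}}{7} \approx 0.69985$)
$F = 4$
$C{\left(h \right)} = -1 + \frac{2 \sqrt{6}}{7}$ ($C{\left(h \right)} = - \frac{4}{4} + \frac{2 \sqrt{6}}{7} = \left(-4\right) \frac{1}{4} + \frac{2 \sqrt{6}}{7} = -1 + \frac{2 \sqrt{6}}{7}$)
$\frac{1}{C{\left(-66 \right)} \frac{1}{3099}} = \frac{1}{\left(-1 + \frac{2 \sqrt{6}}{7}\right) \frac{1}{3099}} = \frac{1}{- \frac{1}{3099} + \frac{2 \sqrt{6}}{21693}}$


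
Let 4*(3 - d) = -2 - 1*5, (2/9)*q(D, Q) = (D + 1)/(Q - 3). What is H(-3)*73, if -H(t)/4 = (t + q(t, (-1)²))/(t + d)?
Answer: -1752/7 ≈ -250.29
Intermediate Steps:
q(D, Q) = 9*(1 + D)/(2*(-3 + Q)) (q(D, Q) = 9*((D + 1)/(Q - 3))/2 = 9*((1 + D)/(-3 + Q))/2 = 9*(1 + D)/(2*(-3 + Q)))
d = 19/4 (d = 3 - (-2 - 1*5)/4 = 3 - (-2 - 5)/4 = 3 - ¼*(-7) = 3 + 7/4 = 19/4 ≈ 4.7500)
H(t) = -4*(-9/4 - 5*t/4)/(19/4 + t) (H(t) = -4*(t + 9*(1 + t)/(2*(-3 + (-1)²)))/(t + 19/4) = -4*(t + 9*(1 + t)/(2*(-3 + 1)))/(19/4 + t) = -4*(t + (9/2)*(1 + t)/(-2))/(19/4 + t) = -4*(t + (9/2)*(-½)*(1 + t))/(19/4 + t) = -4*(t + (-9/4 - 9*t/4))/(19/4 + t) = -4*(-9/4 - 5*t/4)/(19/4 + t))
H(-3)*73 = (4*(9 + 5*(-3))/(19 + 4*(-3)))*73 = (4*(9 - 15)/(19 - 12))*73 = (4*(-6)/7)*73 = (4*(⅐)*(-6))*73 = -24/7*73 = -1752/7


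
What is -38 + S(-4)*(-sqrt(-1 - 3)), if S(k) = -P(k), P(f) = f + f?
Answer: -38 - 16*I ≈ -38.0 - 16.0*I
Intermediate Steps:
P(f) = 2*f
S(k) = -2*k
-38 + S(-4)*(-sqrt(-1 - 3)) = -38 + (-2*(-4))*(-sqrt(-1 - 3)) = -38 + 8*(-sqrt(-4)) = -38 + 8*(-2*I) = -38 - 16*I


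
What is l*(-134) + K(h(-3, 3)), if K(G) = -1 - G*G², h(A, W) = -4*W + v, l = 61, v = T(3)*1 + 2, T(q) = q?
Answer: -7832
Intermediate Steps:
v = 5 (v = 3*1 + 2 = 3 + 2 = 5)
h(A, W) = 5 - 4*W (h(A, W) = -4*W + 5 = 5 - 4*W)
K(G) = -1 - G³
l*(-134) + K(h(-3, 3)) = 61*(-134) + (-1 - (5 - 4*3)³) = -8174 + (-1 - (5 - 12)³) = -8174 + (-1 - 1*(-7)³) = -8174 + (-1 - 1*(-343)) = -8174 + (-1 + 343) = -8174 + 342 = -7832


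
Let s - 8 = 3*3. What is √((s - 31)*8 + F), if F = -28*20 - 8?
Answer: 2*I*√170 ≈ 26.077*I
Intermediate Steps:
s = 17 (s = 8 + 3*3 = 8 + 9 = 17)
F = -568 (F = -560 - 8 = -568)
√((s - 31)*8 + F) = √((17 - 31)*8 - 568) = √(-14*8 - 568) = √(-112 - 568) = √(-680) = 2*I*√170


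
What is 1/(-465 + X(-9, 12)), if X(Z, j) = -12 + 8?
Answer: -1/469 ≈ -0.0021322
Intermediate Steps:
X(Z, j) = -4
1/(-465 + X(-9, 12)) = 1/(-465 - 4) = 1/(-469) = -1/469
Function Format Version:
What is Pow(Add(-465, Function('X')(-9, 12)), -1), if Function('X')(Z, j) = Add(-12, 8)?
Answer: Rational(-1, 469) ≈ -0.0021322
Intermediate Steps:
Function('X')(Z, j) = -4
Pow(Add(-465, Function('X')(-9, 12)), -1) = Pow(Add(-465, -4), -1) = Pow(-469, -1) = Rational(-1, 469)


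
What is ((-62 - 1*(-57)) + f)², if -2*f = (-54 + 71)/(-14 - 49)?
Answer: 375769/15876 ≈ 23.669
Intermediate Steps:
f = 17/126 (f = -(-54 + 71)/(2*(-14 - 49)) = -17/(2*(-63)) = -17*(-1)/(2*63) = -½*(-17/63) = 17/126 ≈ 0.13492)
((-62 - 1*(-57)) + f)² = ((-62 - 1*(-57)) + 17/126)² = ((-62 + 57) + 17/126)² = (-5 + 17/126)² = (-613/126)² = 375769/15876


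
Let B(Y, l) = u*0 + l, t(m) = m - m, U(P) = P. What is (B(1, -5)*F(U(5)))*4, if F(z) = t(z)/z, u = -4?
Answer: 0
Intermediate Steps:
t(m) = 0
F(z) = 0 (F(z) = 0/z = 0)
B(Y, l) = l (B(Y, l) = -4*0 + l = 0 + l = l)
(B(1, -5)*F(U(5)))*4 = -5*0*4 = 0*4 = 0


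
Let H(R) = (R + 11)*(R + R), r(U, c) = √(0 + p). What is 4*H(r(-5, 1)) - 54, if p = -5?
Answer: -94 + 88*I*√5 ≈ -94.0 + 196.77*I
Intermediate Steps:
r(U, c) = I*√5 (r(U, c) = √(0 - 5) = √(-5) = I*√5)
H(R) = 2*R*(11 + R) (H(R) = (11 + R)*(2*R) = 2*R*(11 + R))
4*H(r(-5, 1)) - 54 = 4*(2*(I*√5)*(11 + I*√5)) - 54 = 4*(2*I*√5*(11 + I*√5)) - 54 = 8*I*√5*(11 + I*√5) - 54 = -54 + 8*I*√5*(11 + I*√5)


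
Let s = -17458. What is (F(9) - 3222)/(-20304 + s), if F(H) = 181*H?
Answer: 1593/37762 ≈ 0.042185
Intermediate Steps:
(F(9) - 3222)/(-20304 + s) = (181*9 - 3222)/(-20304 - 17458) = (1629 - 3222)/(-37762) = -1593*(-1/37762) = 1593/37762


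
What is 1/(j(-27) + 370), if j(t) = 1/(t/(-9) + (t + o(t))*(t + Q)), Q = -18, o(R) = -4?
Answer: 1398/517261 ≈ 0.0027027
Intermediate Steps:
j(t) = 1/(-t/9 + (-18 + t)*(-4 + t)) (j(t) = 1/(t/(-9) + (t - 4)*(t - 18)) = 1/(t*(-1/9) + (-4 + t)*(-18 + t)) = 1/(-t/9 + (-18 + t)*(-4 + t)))
1/(j(-27) + 370) = 1/(9/(648 - 199*(-27) + 9*(-27)**2) + 370) = 1/(9/(648 + 5373 + 9*729) + 370) = 1/(9/(648 + 5373 + 6561) + 370) = 1/(9/12582 + 370) = 1/(9*(1/12582) + 370) = 1/(1/1398 + 370) = 1/(517261/1398) = 1398/517261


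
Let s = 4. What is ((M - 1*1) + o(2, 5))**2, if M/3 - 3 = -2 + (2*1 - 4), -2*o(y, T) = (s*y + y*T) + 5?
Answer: 961/4 ≈ 240.25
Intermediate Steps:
o(y, T) = -5/2 - 2*y - T*y/2 (o(y, T) = -((4*y + y*T) + 5)/2 = -((4*y + T*y) + 5)/2 = -(5 + 4*y + T*y)/2 = -5/2 - 2*y - T*y/2)
M = -3 (M = 9 + 3*(-2 + (2*1 - 4)) = 9 + 3*(-2 + (2 - 4)) = 9 + 3*(-2 - 2) = 9 + 3*(-4) = 9 - 12 = -3)
((M - 1*1) + o(2, 5))**2 = ((-3 - 1*1) + (-5/2 - 2*2 - 1/2*5*2))**2 = ((-3 - 1) + (-5/2 - 4 - 5))**2 = (-4 - 23/2)**2 = (-31/2)**2 = 961/4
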